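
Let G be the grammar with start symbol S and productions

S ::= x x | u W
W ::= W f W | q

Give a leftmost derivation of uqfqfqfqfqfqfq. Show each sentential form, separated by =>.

S => uW => uWfW => uWfWfW => uWfWfWfW => uWfWfWfWfW => uWfWfWfWfWfW => uWfWfWfWfWfWfW => uqfWfWfWfWfWfW => uqfqfWfWfWfWfW => uqfqfqfWfWfWfW => uqfqfqfqfWfWfW => uqfqfqfqfqfWfW => uqfqfqfqfqfqfW => uqfqfqfqfqfqfq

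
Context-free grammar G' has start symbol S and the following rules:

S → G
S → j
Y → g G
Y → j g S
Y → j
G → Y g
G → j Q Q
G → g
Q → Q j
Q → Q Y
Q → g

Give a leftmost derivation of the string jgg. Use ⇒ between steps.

S⇒G⇒jQQ⇒jgQ⇒jgg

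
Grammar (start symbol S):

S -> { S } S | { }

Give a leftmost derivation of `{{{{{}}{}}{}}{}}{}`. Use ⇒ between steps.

S ⇒ {S}S ⇒ {{S}S}S ⇒ {{{S}S}S}S ⇒ {{{{S}S}S}S}S ⇒ {{{{{}}S}S}S}S ⇒ {{{{{}}{}}S}S}S ⇒ {{{{{}}{}}{}}S}S ⇒ {{{{{}}{}}{}}{}}S ⇒ {{{{{}}{}}{}}{}}{}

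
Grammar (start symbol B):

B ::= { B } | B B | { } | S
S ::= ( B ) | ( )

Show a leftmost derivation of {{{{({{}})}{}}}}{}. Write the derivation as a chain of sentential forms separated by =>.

B => BB => {B}B => {{B}}B => {{{B}}}B => {{{BB}}}B => {{{{B}B}}}B => {{{{S}B}}}B => {{{{(B)}B}}}B => {{{{({B})}B}}}B => {{{{({{}})}B}}}B => {{{{({{}})}{}}}}B => {{{{({{}})}{}}}}{}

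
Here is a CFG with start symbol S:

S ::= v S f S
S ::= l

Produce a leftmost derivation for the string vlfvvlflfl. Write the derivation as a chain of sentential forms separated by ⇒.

S ⇒ vSfS ⇒ vlfS ⇒ vlfvSfS ⇒ vlfvvSfSfS ⇒ vlfvvlfSfS ⇒ vlfvvlflfS ⇒ vlfvvlflfl

S ⇒ vSfS   [S ::= v S f S]
vSfS ⇒ vlfS   [S ::= l]
vlfS ⇒ vlfvSfS   [S ::= v S f S]
vlfvSfS ⇒ vlfvvSfSfS   [S ::= v S f S]
vlfvvSfSfS ⇒ vlfvvlfSfS   [S ::= l]
vlfvvlfSfS ⇒ vlfvvlflfS   [S ::= l]
vlfvvlflfS ⇒ vlfvvlflfl   [S ::= l]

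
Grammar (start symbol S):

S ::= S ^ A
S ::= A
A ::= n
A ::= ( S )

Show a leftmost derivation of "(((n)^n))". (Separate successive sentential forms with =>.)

S => A   [S ::= A]
A => (S)   [A ::= ( S )]
(S) => (A)   [S ::= A]
(A) => ((S))   [A ::= ( S )]
((S)) => ((S^A))   [S ::= S ^ A]
((S^A)) => ((A^A))   [S ::= A]
((A^A)) => (((S)^A))   [A ::= ( S )]
(((S)^A)) => (((A)^A))   [S ::= A]
(((A)^A)) => (((n)^A))   [A ::= n]
(((n)^A)) => (((n)^n))   [A ::= n]

S => A => (S) => (A) => ((S)) => ((S^A)) => ((A^A)) => (((S)^A)) => (((A)^A)) => (((n)^A)) => (((n)^n))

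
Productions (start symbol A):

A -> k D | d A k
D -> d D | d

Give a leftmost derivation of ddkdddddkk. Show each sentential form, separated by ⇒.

A ⇒ dAk   [A -> d A k]
dAk ⇒ ddAkk   [A -> d A k]
ddAkk ⇒ ddkDkk   [A -> k D]
ddkDkk ⇒ ddkdDkk   [D -> d D]
ddkdDkk ⇒ ddkddDkk   [D -> d D]
ddkddDkk ⇒ ddkdddDkk   [D -> d D]
ddkdddDkk ⇒ ddkddddDkk   [D -> d D]
ddkddddDkk ⇒ ddkdddddkk   [D -> d]

A ⇒ dAk ⇒ ddAkk ⇒ ddkDkk ⇒ ddkdDkk ⇒ ddkddDkk ⇒ ddkdddDkk ⇒ ddkddddDkk ⇒ ddkdddddkk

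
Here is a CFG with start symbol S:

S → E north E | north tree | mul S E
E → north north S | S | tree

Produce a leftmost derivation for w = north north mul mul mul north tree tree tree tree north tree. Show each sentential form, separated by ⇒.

S ⇒ E north E   [S → E north E]
E north E ⇒ north north S north E   [E → north north S]
north north S north E ⇒ north north mul S E north E   [S → mul S E]
north north mul S E north E ⇒ north north mul mul S E E north E   [S → mul S E]
north north mul mul S E E north E ⇒ north north mul mul mul S E E E north E   [S → mul S E]
north north mul mul mul S E E E north E ⇒ north north mul mul mul north tree E E E north E   [S → north tree]
north north mul mul mul north tree E E E north E ⇒ north north mul mul mul north tree tree E E north E   [E → tree]
north north mul mul mul north tree tree E E north E ⇒ north north mul mul mul north tree tree tree E north E   [E → tree]
north north mul mul mul north tree tree tree E north E ⇒ north north mul mul mul north tree tree tree tree north E   [E → tree]
north north mul mul mul north tree tree tree tree north E ⇒ north north mul mul mul north tree tree tree tree north tree   [E → tree]

S ⇒ E north E ⇒ north north S north E ⇒ north north mul S E north E ⇒ north north mul mul S E E north E ⇒ north north mul mul mul S E E E north E ⇒ north north mul mul mul north tree E E E north E ⇒ north north mul mul mul north tree tree E E north E ⇒ north north mul mul mul north tree tree tree E north E ⇒ north north mul mul mul north tree tree tree tree north E ⇒ north north mul mul mul north tree tree tree tree north tree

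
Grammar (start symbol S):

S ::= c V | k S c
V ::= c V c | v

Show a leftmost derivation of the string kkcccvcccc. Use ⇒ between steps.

S ⇒ kSc ⇒ kkScc ⇒ kkcVcc ⇒ kkccVccc ⇒ kkcccVcccc ⇒ kkcccvcccc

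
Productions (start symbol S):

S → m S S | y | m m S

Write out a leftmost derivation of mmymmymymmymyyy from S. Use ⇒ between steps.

S ⇒ mSS ⇒ mmSSS ⇒ mmySS ⇒ mmymSSS ⇒ mmymmSSSS ⇒ mmymmySSS ⇒ mmymmymSSSS ⇒ mmymmymySSS ⇒ mmymmymymmSSS ⇒ mmymmymymmySS ⇒ mmymmymymmymSSS ⇒ mmymmymymmymySS ⇒ mmymmymymmymyyS ⇒ mmymmymymmymyyy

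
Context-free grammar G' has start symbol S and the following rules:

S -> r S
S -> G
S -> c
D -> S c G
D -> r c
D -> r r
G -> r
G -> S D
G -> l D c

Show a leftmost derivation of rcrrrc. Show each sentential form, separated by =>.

S => G => SD => rSD => rGD => rSDD => rcDD => rcrrD => rcrrrc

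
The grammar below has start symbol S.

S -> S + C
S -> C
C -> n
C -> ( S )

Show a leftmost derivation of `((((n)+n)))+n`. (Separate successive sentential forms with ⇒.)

S ⇒ S+C   [S -> S + C]
S+C ⇒ C+C   [S -> C]
C+C ⇒ (S)+C   [C -> ( S )]
(S)+C ⇒ (C)+C   [S -> C]
(C)+C ⇒ ((S))+C   [C -> ( S )]
((S))+C ⇒ ((C))+C   [S -> C]
((C))+C ⇒ (((S)))+C   [C -> ( S )]
(((S)))+C ⇒ (((S+C)))+C   [S -> S + C]
(((S+C)))+C ⇒ (((C+C)))+C   [S -> C]
(((C+C)))+C ⇒ ((((S)+C)))+C   [C -> ( S )]
((((S)+C)))+C ⇒ ((((C)+C)))+C   [S -> C]
((((C)+C)))+C ⇒ ((((n)+C)))+C   [C -> n]
((((n)+C)))+C ⇒ ((((n)+n)))+C   [C -> n]
((((n)+n)))+C ⇒ ((((n)+n)))+n   [C -> n]

S ⇒ S+C ⇒ C+C ⇒ (S)+C ⇒ (C)+C ⇒ ((S))+C ⇒ ((C))+C ⇒ (((S)))+C ⇒ (((S+C)))+C ⇒ (((C+C)))+C ⇒ ((((S)+C)))+C ⇒ ((((C)+C)))+C ⇒ ((((n)+C)))+C ⇒ ((((n)+n)))+C ⇒ ((((n)+n)))+n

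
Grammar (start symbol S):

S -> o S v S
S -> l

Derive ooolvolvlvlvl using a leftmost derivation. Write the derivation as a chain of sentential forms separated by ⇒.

S ⇒ oSvS ⇒ ooSvSvS ⇒ oooSvSvSvS ⇒ ooolvSvSvS ⇒ ooolvoSvSvSvS ⇒ ooolvolvSvSvS ⇒ ooolvolvlvSvS ⇒ ooolvolvlvlvS ⇒ ooolvolvlvlvl

S ⇒ oSvS   [S -> o S v S]
oSvS ⇒ ooSvSvS   [S -> o S v S]
ooSvSvS ⇒ oooSvSvSvS   [S -> o S v S]
oooSvSvSvS ⇒ ooolvSvSvS   [S -> l]
ooolvSvSvS ⇒ ooolvoSvSvSvS   [S -> o S v S]
ooolvoSvSvSvS ⇒ ooolvolvSvSvS   [S -> l]
ooolvolvSvSvS ⇒ ooolvolvlvSvS   [S -> l]
ooolvolvlvSvS ⇒ ooolvolvlvlvS   [S -> l]
ooolvolvlvlvS ⇒ ooolvolvlvlvl   [S -> l]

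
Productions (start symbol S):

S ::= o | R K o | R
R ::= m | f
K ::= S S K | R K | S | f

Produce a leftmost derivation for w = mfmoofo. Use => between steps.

S=>RKo=>mKo=>mRKo=>mfKo=>mfRKo=>mfmKo=>mfmSSKo=>mfmoSKo=>mfmooKo=>mfmoofo

S => RKo   [S ::= R K o]
RKo => mKo   [R ::= m]
mKo => mRKo   [K ::= R K]
mRKo => mfKo   [R ::= f]
mfKo => mfRKo   [K ::= R K]
mfRKo => mfmKo   [R ::= m]
mfmKo => mfmSSKo   [K ::= S S K]
mfmSSKo => mfmoSKo   [S ::= o]
mfmoSKo => mfmooKo   [S ::= o]
mfmooKo => mfmoofo   [K ::= f]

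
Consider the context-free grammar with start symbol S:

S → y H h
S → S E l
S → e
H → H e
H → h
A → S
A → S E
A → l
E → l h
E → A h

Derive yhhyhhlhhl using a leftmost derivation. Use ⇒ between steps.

S ⇒ SEl ⇒ yHhEl ⇒ yhhEl ⇒ yhhAhl ⇒ yhhSEhl ⇒ yhhyHhEhl ⇒ yhhyhhEhl ⇒ yhhyhhAhhl ⇒ yhhyhhlhhl

S ⇒ SEl   [S → S E l]
SEl ⇒ yHhEl   [S → y H h]
yHhEl ⇒ yhhEl   [H → h]
yhhEl ⇒ yhhAhl   [E → A h]
yhhAhl ⇒ yhhSEhl   [A → S E]
yhhSEhl ⇒ yhhyHhEhl   [S → y H h]
yhhyHhEhl ⇒ yhhyhhEhl   [H → h]
yhhyhhEhl ⇒ yhhyhhAhhl   [E → A h]
yhhyhhAhhl ⇒ yhhyhhlhhl   [A → l]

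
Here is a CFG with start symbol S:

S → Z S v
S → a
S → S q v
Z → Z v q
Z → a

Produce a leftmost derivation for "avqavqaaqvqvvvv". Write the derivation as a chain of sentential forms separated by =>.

S => ZSv   [S → Z S v]
ZSv => ZvqSv   [Z → Z v q]
ZvqSv => avqSv   [Z → a]
avqSv => avqZSvv   [S → Z S v]
avqZSvv => avqZvqSvv   [Z → Z v q]
avqZvqSvv => avqavqSvv   [Z → a]
avqavqSvv => avqavqZSvvv   [S → Z S v]
avqavqZSvvv => avqavqaSvvv   [Z → a]
avqavqaSvvv => avqavqaSqvvvv   [S → S q v]
avqavqaSqvvvv => avqavqaSqvqvvvv   [S → S q v]
avqavqaSqvqvvvv => avqavqaaqvqvvvv   [S → a]

S => ZSv => ZvqSv => avqSv => avqZSvv => avqZvqSvv => avqavqSvv => avqavqZSvvv => avqavqaSvvv => avqavqaSqvvvv => avqavqaSqvqvvvv => avqavqaaqvqvvvv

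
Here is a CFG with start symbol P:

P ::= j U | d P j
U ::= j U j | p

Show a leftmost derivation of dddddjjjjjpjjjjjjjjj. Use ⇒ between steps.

P ⇒ dPj ⇒ ddPjj ⇒ dddPjjj ⇒ ddddPjjjj ⇒ dddddPjjjjj ⇒ dddddjUjjjjj ⇒ dddddjjUjjjjjj ⇒ dddddjjjUjjjjjjj ⇒ dddddjjjjUjjjjjjjj ⇒ dddddjjjjjUjjjjjjjjj ⇒ dddddjjjjjpjjjjjjjjj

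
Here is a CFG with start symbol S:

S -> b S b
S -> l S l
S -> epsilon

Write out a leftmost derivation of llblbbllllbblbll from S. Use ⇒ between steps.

S⇒lSl⇒llSll⇒llbSbll⇒llblSlbll⇒llblbSblbll⇒llblbbSbblbll⇒llblbblSlbblbll⇒llblbbllSllbblbll⇒llblbbllllbblbll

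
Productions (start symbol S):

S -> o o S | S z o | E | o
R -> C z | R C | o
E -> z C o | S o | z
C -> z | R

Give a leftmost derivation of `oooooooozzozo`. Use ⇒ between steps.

S ⇒ Szo   [S -> S z o]
Szo ⇒ Szozo   [S -> S z o]
Szozo ⇒ ooSzozo   [S -> o o S]
ooSzozo ⇒ ooooSzozo   [S -> o o S]
ooooSzozo ⇒ ooooooSzozo   [S -> o o S]
ooooooSzozo ⇒ ooooooooSzozo   [S -> o o S]
ooooooooSzozo ⇒ ooooooooEzozo   [S -> E]
ooooooooEzozo ⇒ oooooooozzozo   [E -> z]

S ⇒ Szo ⇒ Szozo ⇒ ooSzozo ⇒ ooooSzozo ⇒ ooooooSzozo ⇒ ooooooooSzozo ⇒ ooooooooEzozo ⇒ oooooooozzozo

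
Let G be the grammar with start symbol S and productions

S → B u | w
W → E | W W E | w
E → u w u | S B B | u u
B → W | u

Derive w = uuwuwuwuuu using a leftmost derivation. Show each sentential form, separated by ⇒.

S ⇒ Bu   [S → B u]
Bu ⇒ Wu   [B → W]
Wu ⇒ WWEu   [W → W W E]
WWEu ⇒ WWEWEu   [W → W W E]
WWEWEu ⇒ EWEWEu   [W → E]
EWEWEu ⇒ uuWEWEu   [E → u u]
uuWEWEu ⇒ uuwEWEu   [W → w]
uuwEWEu ⇒ uuwuwuWEu   [E → u w u]
uuwuwuWEu ⇒ uuwuwuwEu   [W → w]
uuwuwuwEu ⇒ uuwuwuwuuu   [E → u u]

S⇒Bu⇒Wu⇒WWEu⇒WWEWEu⇒EWEWEu⇒uuWEWEu⇒uuwEWEu⇒uuwuwuWEu⇒uuwuwuwEu⇒uuwuwuwuuu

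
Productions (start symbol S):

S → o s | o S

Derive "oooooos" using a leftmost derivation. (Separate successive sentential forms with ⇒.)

S ⇒ oS ⇒ ooS ⇒ oooS ⇒ ooooS ⇒ oooooS ⇒ oooooos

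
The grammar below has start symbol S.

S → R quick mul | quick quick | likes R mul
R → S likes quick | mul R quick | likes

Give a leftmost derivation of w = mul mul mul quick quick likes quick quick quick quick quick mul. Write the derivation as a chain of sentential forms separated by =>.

S => R quick mul => mul R quick quick mul => mul mul R quick quick quick mul => mul mul mul R quick quick quick quick mul => mul mul mul S likes quick quick quick quick quick mul => mul mul mul quick quick likes quick quick quick quick quick mul

S => R quick mul   [S → R quick mul]
R quick mul => mul R quick quick mul   [R → mul R quick]
mul R quick quick mul => mul mul R quick quick quick mul   [R → mul R quick]
mul mul R quick quick quick mul => mul mul mul R quick quick quick quick mul   [R → mul R quick]
mul mul mul R quick quick quick quick mul => mul mul mul S likes quick quick quick quick quick mul   [R → S likes quick]
mul mul mul S likes quick quick quick quick quick mul => mul mul mul quick quick likes quick quick quick quick quick mul   [S → quick quick]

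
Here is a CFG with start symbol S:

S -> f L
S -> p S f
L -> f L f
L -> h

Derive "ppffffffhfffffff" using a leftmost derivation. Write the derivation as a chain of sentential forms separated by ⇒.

S ⇒ pSf   [S -> p S f]
pSf ⇒ ppSff   [S -> p S f]
ppSff ⇒ ppfLff   [S -> f L]
ppfLff ⇒ ppffLfff   [L -> f L f]
ppffLfff ⇒ ppfffLffff   [L -> f L f]
ppfffLffff ⇒ ppffffLfffff   [L -> f L f]
ppffffLfffff ⇒ ppfffffLffffff   [L -> f L f]
ppfffffLffffff ⇒ ppffffffLfffffff   [L -> f L f]
ppffffffLfffffff ⇒ ppffffffhfffffff   [L -> h]

S⇒pSf⇒ppSff⇒ppfLff⇒ppffLfff⇒ppfffLffff⇒ppffffLfffff⇒ppfffffLffffff⇒ppffffffLfffffff⇒ppffffffhfffffff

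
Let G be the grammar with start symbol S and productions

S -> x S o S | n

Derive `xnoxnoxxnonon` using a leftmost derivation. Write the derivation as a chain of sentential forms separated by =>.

S=>xSoS=>xnoS=>xnoxSoS=>xnoxnoS=>xnoxnoxSoS=>xnoxnoxxSoSoS=>xnoxnoxxnoSoS=>xnoxnoxxnonoS=>xnoxnoxxnonon

S => xSoS   [S -> x S o S]
xSoS => xnoS   [S -> n]
xnoS => xnoxSoS   [S -> x S o S]
xnoxSoS => xnoxnoS   [S -> n]
xnoxnoS => xnoxnoxSoS   [S -> x S o S]
xnoxnoxSoS => xnoxnoxxSoSoS   [S -> x S o S]
xnoxnoxxSoSoS => xnoxnoxxnoSoS   [S -> n]
xnoxnoxxnoSoS => xnoxnoxxnonoS   [S -> n]
xnoxnoxxnonoS => xnoxnoxxnonon   [S -> n]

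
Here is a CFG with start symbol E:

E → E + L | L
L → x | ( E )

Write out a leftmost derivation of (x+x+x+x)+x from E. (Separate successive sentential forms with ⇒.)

E ⇒ E+L   [E → E + L]
E+L ⇒ L+L   [E → L]
L+L ⇒ (E)+L   [L → ( E )]
(E)+L ⇒ (E+L)+L   [E → E + L]
(E+L)+L ⇒ (E+L+L)+L   [E → E + L]
(E+L+L)+L ⇒ (E+L+L+L)+L   [E → E + L]
(E+L+L+L)+L ⇒ (L+L+L+L)+L   [E → L]
(L+L+L+L)+L ⇒ (x+L+L+L)+L   [L → x]
(x+L+L+L)+L ⇒ (x+x+L+L)+L   [L → x]
(x+x+L+L)+L ⇒ (x+x+x+L)+L   [L → x]
(x+x+x+L)+L ⇒ (x+x+x+x)+L   [L → x]
(x+x+x+x)+L ⇒ (x+x+x+x)+x   [L → x]

E ⇒ E+L ⇒ L+L ⇒ (E)+L ⇒ (E+L)+L ⇒ (E+L+L)+L ⇒ (E+L+L+L)+L ⇒ (L+L+L+L)+L ⇒ (x+L+L+L)+L ⇒ (x+x+L+L)+L ⇒ (x+x+x+L)+L ⇒ (x+x+x+x)+L ⇒ (x+x+x+x)+x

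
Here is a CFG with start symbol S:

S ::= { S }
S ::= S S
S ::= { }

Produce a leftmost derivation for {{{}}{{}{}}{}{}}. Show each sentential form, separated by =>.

S => {S} => {SS} => {SSS} => {{S}SS} => {{{}}SS} => {{{}}SSS} => {{{}}{S}SS} => {{{}}{SS}SS} => {{{}}{{}S}SS} => {{{}}{{}{}}SS} => {{{}}{{}{}}{}S} => {{{}}{{}{}}{}{}}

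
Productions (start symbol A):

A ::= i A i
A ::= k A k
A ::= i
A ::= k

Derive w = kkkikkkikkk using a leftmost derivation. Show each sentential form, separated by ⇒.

A ⇒ kAk   [A ::= k A k]
kAk ⇒ kkAkk   [A ::= k A k]
kkAkk ⇒ kkkAkkk   [A ::= k A k]
kkkAkkk ⇒ kkkiAikkk   [A ::= i A i]
kkkiAikkk ⇒ kkkikAkikkk   [A ::= k A k]
kkkikAkikkk ⇒ kkkikkkikkk   [A ::= k]

A⇒kAk⇒kkAkk⇒kkkAkkk⇒kkkiAikkk⇒kkkikAkikkk⇒kkkikkkikkk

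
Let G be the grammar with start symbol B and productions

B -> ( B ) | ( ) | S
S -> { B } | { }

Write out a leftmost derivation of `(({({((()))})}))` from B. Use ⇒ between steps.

B⇒(B)⇒((B))⇒((S))⇒(({B}))⇒(({(B)}))⇒(({(S)}))⇒(({({B})}))⇒(({({(B)})}))⇒(({({((B))})}))⇒(({({((()))})}))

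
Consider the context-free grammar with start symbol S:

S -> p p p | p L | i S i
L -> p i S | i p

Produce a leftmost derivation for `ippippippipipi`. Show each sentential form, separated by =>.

S => iSi   [S -> i S i]
iSi => ipLi   [S -> p L]
ipLi => ippiSi   [L -> p i S]
ippiSi => ippipLi   [S -> p L]
ippipLi => ippippiSi   [L -> p i S]
ippippiSi => ippippipLi   [S -> p L]
ippippipLi => ippippippiSi   [L -> p i S]
ippippippiSi => ippippippipLi   [S -> p L]
ippippippipLi => ippippippipipi   [L -> i p]

S => iSi => ipLi => ippiSi => ippipLi => ippippiSi => ippippipLi => ippippippiSi => ippippippipLi => ippippippipipi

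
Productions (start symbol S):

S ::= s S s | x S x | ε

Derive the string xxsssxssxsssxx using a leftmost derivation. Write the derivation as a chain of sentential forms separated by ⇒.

S⇒xSx⇒xxSxx⇒xxsSsxx⇒xxssSssxx⇒xxsssSsssxx⇒xxsssxSxsssxx⇒xxsssxsSsxsssxx⇒xxsssxssxsssxx

S ⇒ xSx   [S ::= x S x]
xSx ⇒ xxSxx   [S ::= x S x]
xxSxx ⇒ xxsSsxx   [S ::= s S s]
xxsSsxx ⇒ xxssSssxx   [S ::= s S s]
xxssSssxx ⇒ xxsssSsssxx   [S ::= s S s]
xxsssSsssxx ⇒ xxsssxSxsssxx   [S ::= x S x]
xxsssxSxsssxx ⇒ xxsssxsSsxsssxx   [S ::= s S s]
xxsssxsSsxsssxx ⇒ xxsssxssxsssxx   [S ::= ε]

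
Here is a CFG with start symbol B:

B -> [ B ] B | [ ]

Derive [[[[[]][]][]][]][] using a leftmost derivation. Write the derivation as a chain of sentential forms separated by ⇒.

B ⇒ [B]B ⇒ [[B]B]B ⇒ [[[B]B]B]B ⇒ [[[[B]B]B]B]B ⇒ [[[[[]]B]B]B]B ⇒ [[[[[]][]]B]B]B ⇒ [[[[[]][]][]]B]B ⇒ [[[[[]][]][]][]]B ⇒ [[[[[]][]][]][]][]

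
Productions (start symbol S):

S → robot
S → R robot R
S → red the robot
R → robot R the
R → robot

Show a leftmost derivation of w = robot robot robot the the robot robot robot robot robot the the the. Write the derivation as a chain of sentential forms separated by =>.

S => R robot R => robot R the robot R => robot robot R the the robot R => robot robot robot the the robot R => robot robot robot the the robot robot R the => robot robot robot the the robot robot robot R the the => robot robot robot the the robot robot robot robot R the the the => robot robot robot the the robot robot robot robot robot the the the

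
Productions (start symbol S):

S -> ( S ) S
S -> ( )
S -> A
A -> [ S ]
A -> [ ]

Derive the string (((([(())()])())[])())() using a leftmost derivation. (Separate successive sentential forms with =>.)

S => (S)S   [S -> ( S ) S]
(S)S => ((S)S)S   [S -> ( S ) S]
((S)S)S => (((S)S)S)S   [S -> ( S ) S]
(((S)S)S)S => ((((S)S)S)S)S   [S -> ( S ) S]
((((S)S)S)S)S => ((((A)S)S)S)S   [S -> A]
((((A)S)S)S)S => (((([S])S)S)S)S   [A -> [ S ]]
(((([S])S)S)S)S => (((([(S)S])S)S)S)S   [S -> ( S ) S]
(((([(S)S])S)S)S)S => (((([(())S])S)S)S)S   [S -> ( )]
(((([(())S])S)S)S)S => (((([(())()])S)S)S)S   [S -> ( )]
(((([(())()])S)S)S)S => (((([(())()])())S)S)S   [S -> ( )]
(((([(())()])())S)S)S => (((([(())()])())A)S)S   [S -> A]
(((([(())()])())A)S)S => (((([(())()])())[])S)S   [A -> [ ]]
(((([(())()])())[])S)S => (((([(())()])())[])())S   [S -> ( )]
(((([(())()])())[])())S => (((([(())()])())[])())()   [S -> ( )]

S => (S)S => ((S)S)S => (((S)S)S)S => ((((S)S)S)S)S => ((((A)S)S)S)S => (((([S])S)S)S)S => (((([(S)S])S)S)S)S => (((([(())S])S)S)S)S => (((([(())()])S)S)S)S => (((([(())()])())S)S)S => (((([(())()])())A)S)S => (((([(())()])())[])S)S => (((([(())()])())[])())S => (((([(())()])())[])())()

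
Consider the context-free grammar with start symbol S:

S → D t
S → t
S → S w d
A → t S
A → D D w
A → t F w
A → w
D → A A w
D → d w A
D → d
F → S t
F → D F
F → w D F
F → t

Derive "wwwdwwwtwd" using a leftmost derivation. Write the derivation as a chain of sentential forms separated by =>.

S => Swd => Dtwd => AAwtwd => DDwAwtwd => AAwDwAwtwd => wAwDwAwtwd => wwwDwAwtwd => wwwdwAwtwd => wwwdwwwtwd

S => Swd   [S → S w d]
Swd => Dtwd   [S → D t]
Dtwd => AAwtwd   [D → A A w]
AAwtwd => DDwAwtwd   [A → D D w]
DDwAwtwd => AAwDwAwtwd   [D → A A w]
AAwDwAwtwd => wAwDwAwtwd   [A → w]
wAwDwAwtwd => wwwDwAwtwd   [A → w]
wwwDwAwtwd => wwwdwAwtwd   [D → d]
wwwdwAwtwd => wwwdwwwtwd   [A → w]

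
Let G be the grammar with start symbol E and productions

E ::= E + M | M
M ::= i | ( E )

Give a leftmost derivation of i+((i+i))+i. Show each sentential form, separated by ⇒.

E ⇒ E+M ⇒ E+M+M ⇒ M+M+M ⇒ i+M+M ⇒ i+(E)+M ⇒ i+(M)+M ⇒ i+((E))+M ⇒ i+((E+M))+M ⇒ i+((M+M))+M ⇒ i+((i+M))+M ⇒ i+((i+i))+M ⇒ i+((i+i))+i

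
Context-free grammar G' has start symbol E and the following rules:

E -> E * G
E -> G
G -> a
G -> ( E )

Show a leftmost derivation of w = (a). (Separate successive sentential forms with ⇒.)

E ⇒ G ⇒ (E) ⇒ (G) ⇒ (a)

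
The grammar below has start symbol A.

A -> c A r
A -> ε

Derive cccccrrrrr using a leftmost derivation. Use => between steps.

A=>cAr=>ccArr=>cccArrr=>ccccArrrr=>cccccArrrrr=>cccccrrrrr

A => cAr   [A -> c A r]
cAr => ccArr   [A -> c A r]
ccArr => cccArrr   [A -> c A r]
cccArrr => ccccArrrr   [A -> c A r]
ccccArrrr => cccccArrrrr   [A -> c A r]
cccccArrrrr => cccccrrrrr   [A -> ε]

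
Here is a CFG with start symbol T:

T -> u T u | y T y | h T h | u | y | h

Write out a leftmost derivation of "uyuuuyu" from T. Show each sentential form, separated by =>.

T => uTu   [T -> u T u]
uTu => uyTyu   [T -> y T y]
uyTyu => uyuTuyu   [T -> u T u]
uyuTuyu => uyuuuyu   [T -> u]

T => uTu => uyTyu => uyuTuyu => uyuuuyu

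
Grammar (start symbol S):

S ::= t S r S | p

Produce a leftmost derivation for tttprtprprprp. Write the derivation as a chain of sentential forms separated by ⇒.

S ⇒ tSrS   [S ::= t S r S]
tSrS ⇒ ttSrSrS   [S ::= t S r S]
ttSrSrS ⇒ tttSrSrSrS   [S ::= t S r S]
tttSrSrSrS ⇒ tttprSrSrS   [S ::= p]
tttprSrSrS ⇒ tttprtSrSrSrS   [S ::= t S r S]
tttprtSrSrSrS ⇒ tttprtprSrSrS   [S ::= p]
tttprtprSrSrS ⇒ tttprtprprSrS   [S ::= p]
tttprtprprSrS ⇒ tttprtprprprS   [S ::= p]
tttprtprprprS ⇒ tttprtprprprp   [S ::= p]

S⇒tSrS⇒ttSrSrS⇒tttSrSrSrS⇒tttprSrSrS⇒tttprtSrSrSrS⇒tttprtprSrSrS⇒tttprtprprSrS⇒tttprtprprprS⇒tttprtprprprp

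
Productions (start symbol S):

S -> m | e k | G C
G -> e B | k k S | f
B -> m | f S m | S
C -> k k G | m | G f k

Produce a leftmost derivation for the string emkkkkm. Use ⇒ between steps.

S ⇒ GC ⇒ eBC ⇒ emC ⇒ emkkG ⇒ emkkkkS ⇒ emkkkkm

S ⇒ GC   [S -> G C]
GC ⇒ eBC   [G -> e B]
eBC ⇒ emC   [B -> m]
emC ⇒ emkkG   [C -> k k G]
emkkG ⇒ emkkkkS   [G -> k k S]
emkkkkS ⇒ emkkkkm   [S -> m]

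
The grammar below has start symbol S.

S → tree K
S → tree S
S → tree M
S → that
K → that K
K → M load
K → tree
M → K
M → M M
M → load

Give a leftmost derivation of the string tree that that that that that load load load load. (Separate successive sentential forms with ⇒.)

S ⇒ tree K ⇒ tree that K ⇒ tree that that K ⇒ tree that that that K ⇒ tree that that that that K ⇒ tree that that that that M load ⇒ tree that that that that M M load ⇒ tree that that that that K M load ⇒ tree that that that that that K M load ⇒ tree that that that that that M load M load ⇒ tree that that that that that load load M load ⇒ tree that that that that that load load load load

S ⇒ tree K   [S → tree K]
tree K ⇒ tree that K   [K → that K]
tree that K ⇒ tree that that K   [K → that K]
tree that that K ⇒ tree that that that K   [K → that K]
tree that that that K ⇒ tree that that that that K   [K → that K]
tree that that that that K ⇒ tree that that that that M load   [K → M load]
tree that that that that M load ⇒ tree that that that that M M load   [M → M M]
tree that that that that M M load ⇒ tree that that that that K M load   [M → K]
tree that that that that K M load ⇒ tree that that that that that K M load   [K → that K]
tree that that that that that K M load ⇒ tree that that that that that M load M load   [K → M load]
tree that that that that that M load M load ⇒ tree that that that that that load load M load   [M → load]
tree that that that that that load load M load ⇒ tree that that that that that load load load load   [M → load]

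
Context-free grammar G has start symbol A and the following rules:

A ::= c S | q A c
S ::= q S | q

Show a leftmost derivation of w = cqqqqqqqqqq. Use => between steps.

A=>cS=>cqS=>cqqS=>cqqqS=>cqqqqS=>cqqqqqS=>cqqqqqqS=>cqqqqqqqS=>cqqqqqqqqS=>cqqqqqqqqqS=>cqqqqqqqqqq

A => cS   [A ::= c S]
cS => cqS   [S ::= q S]
cqS => cqqS   [S ::= q S]
cqqS => cqqqS   [S ::= q S]
cqqqS => cqqqqS   [S ::= q S]
cqqqqS => cqqqqqS   [S ::= q S]
cqqqqqS => cqqqqqqS   [S ::= q S]
cqqqqqqS => cqqqqqqqS   [S ::= q S]
cqqqqqqqS => cqqqqqqqqS   [S ::= q S]
cqqqqqqqqS => cqqqqqqqqqS   [S ::= q S]
cqqqqqqqqqS => cqqqqqqqqqq   [S ::= q]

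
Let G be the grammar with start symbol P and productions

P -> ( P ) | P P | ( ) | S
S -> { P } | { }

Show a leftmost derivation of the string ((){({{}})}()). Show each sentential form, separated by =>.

P => (P) => (PP) => (PPP) => (()PP) => (()SP) => ((){P}P) => ((){(P)}P) => ((){(S)}P) => ((){({P})}P) => ((){({S})}P) => ((){({{}})}P) => ((){({{}})}())

P => (P)   [P -> ( P )]
(P) => (PP)   [P -> P P]
(PP) => (PPP)   [P -> P P]
(PPP) => (()PP)   [P -> ( )]
(()PP) => (()SP)   [P -> S]
(()SP) => ((){P}P)   [S -> { P }]
((){P}P) => ((){(P)}P)   [P -> ( P )]
((){(P)}P) => ((){(S)}P)   [P -> S]
((){(S)}P) => ((){({P})}P)   [S -> { P }]
((){({P})}P) => ((){({S})}P)   [P -> S]
((){({S})}P) => ((){({{}})}P)   [S -> { }]
((){({{}})}P) => ((){({{}})}())   [P -> ( )]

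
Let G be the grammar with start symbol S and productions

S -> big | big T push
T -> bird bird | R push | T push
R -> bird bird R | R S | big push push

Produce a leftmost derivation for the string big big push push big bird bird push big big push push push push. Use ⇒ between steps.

S ⇒ big T push   [S -> big T push]
big T push ⇒ big T push push   [T -> T push]
big T push push ⇒ big T push push push   [T -> T push]
big T push push push ⇒ big R push push push push   [T -> R push]
big R push push push push ⇒ big R S push push push push   [R -> R S]
big R S push push push push ⇒ big R S S push push push push   [R -> R S]
big R S S push push push push ⇒ big R S S S push push push push   [R -> R S]
big R S S S push push push push ⇒ big big push push S S S push push push push   [R -> big push push]
big big push push S S S push push push push ⇒ big big push push big T push S S push push push push   [S -> big T push]
big big push push big T push S S push push push push ⇒ big big push push big bird bird push S S push push push push   [T -> bird bird]
big big push push big bird bird push S S push push push push ⇒ big big push push big bird bird push big S push push push push   [S -> big]
big big push push big bird bird push big S push push push push ⇒ big big push push big bird bird push big big push push push push   [S -> big]

S ⇒ big T push ⇒ big T push push ⇒ big T push push push ⇒ big R push push push push ⇒ big R S push push push push ⇒ big R S S push push push push ⇒ big R S S S push push push push ⇒ big big push push S S S push push push push ⇒ big big push push big T push S S push push push push ⇒ big big push push big bird bird push S S push push push push ⇒ big big push push big bird bird push big S push push push push ⇒ big big push push big bird bird push big big push push push push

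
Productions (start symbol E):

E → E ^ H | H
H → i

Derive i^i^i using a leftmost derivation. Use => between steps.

E => E^H   [E → E ^ H]
E^H => E^H^H   [E → E ^ H]
E^H^H => H^H^H   [E → H]
H^H^H => i^H^H   [H → i]
i^H^H => i^i^H   [H → i]
i^i^H => i^i^i   [H → i]

E => E^H => E^H^H => H^H^H => i^H^H => i^i^H => i^i^i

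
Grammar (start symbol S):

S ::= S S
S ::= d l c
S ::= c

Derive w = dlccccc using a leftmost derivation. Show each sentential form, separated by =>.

S => SS   [S ::= S S]
SS => SSS   [S ::= S S]
SSS => SSSS   [S ::= S S]
SSSS => dlcSSS   [S ::= d l c]
dlcSSS => dlccSS   [S ::= c]
dlccSS => dlccSSS   [S ::= S S]
dlccSSS => dlcccSS   [S ::= c]
dlcccSS => dlccccS   [S ::= c]
dlccccS => dlccccc   [S ::= c]

S => SS => SSS => SSSS => dlcSSS => dlccSS => dlccSSS => dlcccSS => dlccccS => dlccccc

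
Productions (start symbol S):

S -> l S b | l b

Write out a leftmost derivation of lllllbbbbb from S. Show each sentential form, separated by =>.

S => lSb   [S -> l S b]
lSb => llSbb   [S -> l S b]
llSbb => lllSbbb   [S -> l S b]
lllSbbb => llllSbbbb   [S -> l S b]
llllSbbbb => lllllbbbbb   [S -> l b]

S => lSb => llSbb => lllSbbb => llllSbbbb => lllllbbbbb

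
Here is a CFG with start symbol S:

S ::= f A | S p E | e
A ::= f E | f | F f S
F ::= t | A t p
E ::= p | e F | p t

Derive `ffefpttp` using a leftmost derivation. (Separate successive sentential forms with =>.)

S => fA => ffE => ffeF => ffeAtp => ffefEtp => ffefpttp

S => fA   [S ::= f A]
fA => ffE   [A ::= f E]
ffE => ffeF   [E ::= e F]
ffeF => ffeAtp   [F ::= A t p]
ffeAtp => ffefEtp   [A ::= f E]
ffefEtp => ffefpttp   [E ::= p t]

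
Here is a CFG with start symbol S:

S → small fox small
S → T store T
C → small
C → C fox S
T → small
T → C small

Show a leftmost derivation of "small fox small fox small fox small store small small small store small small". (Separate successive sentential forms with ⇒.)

S ⇒ T store T   [S → T store T]
T store T ⇒ C small store T   [T → C small]
C small store T ⇒ C fox S small store T   [C → C fox S]
C fox S small store T ⇒ C fox S fox S small store T   [C → C fox S]
C fox S fox S small store T ⇒ small fox S fox S small store T   [C → small]
small fox S fox S small store T ⇒ small fox small fox small fox S small store T   [S → small fox small]
small fox small fox small fox S small store T ⇒ small fox small fox small fox T store T small store T   [S → T store T]
small fox small fox small fox T store T small store T ⇒ small fox small fox small fox small store T small store T   [T → small]
small fox small fox small fox small store T small store T ⇒ small fox small fox small fox small store C small small store T   [T → C small]
small fox small fox small fox small store C small small store T ⇒ small fox small fox small fox small store small small small store T   [C → small]
small fox small fox small fox small store small small small store T ⇒ small fox small fox small fox small store small small small store C small   [T → C small]
small fox small fox small fox small store small small small store C small ⇒ small fox small fox small fox small store small small small store small small   [C → small]

S ⇒ T store T ⇒ C small store T ⇒ C fox S small store T ⇒ C fox S fox S small store T ⇒ small fox S fox S small store T ⇒ small fox small fox small fox S small store T ⇒ small fox small fox small fox T store T small store T ⇒ small fox small fox small fox small store T small store T ⇒ small fox small fox small fox small store C small small store T ⇒ small fox small fox small fox small store small small small store T ⇒ small fox small fox small fox small store small small small store C small ⇒ small fox small fox small fox small store small small small store small small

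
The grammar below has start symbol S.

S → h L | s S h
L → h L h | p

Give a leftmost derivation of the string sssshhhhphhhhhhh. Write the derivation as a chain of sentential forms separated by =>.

S => sSh   [S → s S h]
sSh => ssShh   [S → s S h]
ssShh => sssShhh   [S → s S h]
sssShhh => ssssShhhh   [S → s S h]
ssssShhhh => sssshLhhhh   [S → h L]
sssshLhhhh => sssshhLhhhhh   [L → h L h]
sssshhLhhhhh => sssshhhLhhhhhh   [L → h L h]
sssshhhLhhhhhh => sssshhhhLhhhhhhh   [L → h L h]
sssshhhhLhhhhhhh => sssshhhhphhhhhhh   [L → p]

S=>sSh=>ssShh=>sssShhh=>ssssShhhh=>sssshLhhhh=>sssshhLhhhhh=>sssshhhLhhhhhh=>sssshhhhLhhhhhhh=>sssshhhhphhhhhhh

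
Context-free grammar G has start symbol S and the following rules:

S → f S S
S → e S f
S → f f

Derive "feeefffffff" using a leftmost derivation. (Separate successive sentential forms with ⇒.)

S⇒fSS⇒feSfS⇒feeSffS⇒feeeSfffS⇒feeefffffS⇒feeefffffff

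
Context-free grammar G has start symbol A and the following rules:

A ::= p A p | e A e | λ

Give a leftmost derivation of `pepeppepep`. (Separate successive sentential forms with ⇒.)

A ⇒ pAp ⇒ peAep ⇒ pepApep ⇒ pepeAepep ⇒ pepepApepep ⇒ pepeppepep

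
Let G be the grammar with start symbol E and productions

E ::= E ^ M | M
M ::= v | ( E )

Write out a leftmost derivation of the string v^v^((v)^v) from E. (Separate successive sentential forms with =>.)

E => E^M => E^M^M => M^M^M => v^M^M => v^v^M => v^v^(E) => v^v^(E^M) => v^v^(M^M) => v^v^((E)^M) => v^v^((M)^M) => v^v^((v)^M) => v^v^((v)^v)

E => E^M   [E ::= E ^ M]
E^M => E^M^M   [E ::= E ^ M]
E^M^M => M^M^M   [E ::= M]
M^M^M => v^M^M   [M ::= v]
v^M^M => v^v^M   [M ::= v]
v^v^M => v^v^(E)   [M ::= ( E )]
v^v^(E) => v^v^(E^M)   [E ::= E ^ M]
v^v^(E^M) => v^v^(M^M)   [E ::= M]
v^v^(M^M) => v^v^((E)^M)   [M ::= ( E )]
v^v^((E)^M) => v^v^((M)^M)   [E ::= M]
v^v^((M)^M) => v^v^((v)^M)   [M ::= v]
v^v^((v)^M) => v^v^((v)^v)   [M ::= v]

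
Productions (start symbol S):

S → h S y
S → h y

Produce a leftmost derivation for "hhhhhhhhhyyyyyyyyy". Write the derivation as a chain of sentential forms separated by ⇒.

S ⇒ hSy ⇒ hhSyy ⇒ hhhSyyy ⇒ hhhhSyyyy ⇒ hhhhhSyyyyy ⇒ hhhhhhSyyyyyy ⇒ hhhhhhhSyyyyyyy ⇒ hhhhhhhhSyyyyyyyy ⇒ hhhhhhhhhyyyyyyyyy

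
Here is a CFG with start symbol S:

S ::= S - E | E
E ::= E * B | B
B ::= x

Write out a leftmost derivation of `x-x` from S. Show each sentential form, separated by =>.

S=>S-E=>E-E=>B-E=>x-E=>x-B=>x-x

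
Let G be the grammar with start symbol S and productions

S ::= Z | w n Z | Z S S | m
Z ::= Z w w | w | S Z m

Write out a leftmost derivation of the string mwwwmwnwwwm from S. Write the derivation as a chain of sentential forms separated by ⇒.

S ⇒ ZSS ⇒ SZmSS ⇒ mZmSS ⇒ mZwwmSS ⇒ mwwwmSS ⇒ mwwwmwnZS ⇒ mwwwmwnZwwS ⇒ mwwwmwnwwwS ⇒ mwwwmwnwwwm

S ⇒ ZSS   [S ::= Z S S]
ZSS ⇒ SZmSS   [Z ::= S Z m]
SZmSS ⇒ mZmSS   [S ::= m]
mZmSS ⇒ mZwwmSS   [Z ::= Z w w]
mZwwmSS ⇒ mwwwmSS   [Z ::= w]
mwwwmSS ⇒ mwwwmwnZS   [S ::= w n Z]
mwwwmwnZS ⇒ mwwwmwnZwwS   [Z ::= Z w w]
mwwwmwnZwwS ⇒ mwwwmwnwwwS   [Z ::= w]
mwwwmwnwwwS ⇒ mwwwmwnwwwm   [S ::= m]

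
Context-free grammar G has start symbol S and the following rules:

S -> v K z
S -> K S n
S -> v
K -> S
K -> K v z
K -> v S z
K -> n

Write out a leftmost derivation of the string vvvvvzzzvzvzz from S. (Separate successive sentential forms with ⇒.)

S ⇒ vKz ⇒ vKvzz ⇒ vKvzvzz ⇒ vvSzvzvzz ⇒ vvvKzzvzvzz ⇒ vvvvSzzzvzvzz ⇒ vvvvvzzzvzvzz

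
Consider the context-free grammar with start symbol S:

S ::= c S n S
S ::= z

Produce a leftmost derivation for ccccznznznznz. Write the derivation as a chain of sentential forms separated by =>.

S => cSnS   [S ::= c S n S]
cSnS => ccSnSnS   [S ::= c S n S]
ccSnSnS => cccSnSnSnS   [S ::= c S n S]
cccSnSnSnS => ccccSnSnSnSnS   [S ::= c S n S]
ccccSnSnSnSnS => ccccznSnSnSnS   [S ::= z]
ccccznSnSnSnS => ccccznznSnSnS   [S ::= z]
ccccznznSnSnS => ccccznznznSnS   [S ::= z]
ccccznznznSnS => ccccznznznznS   [S ::= z]
ccccznznznznS => ccccznznznznz   [S ::= z]

S => cSnS => ccSnSnS => cccSnSnSnS => ccccSnSnSnSnS => ccccznSnSnSnS => ccccznznSnSnS => ccccznznznSnS => ccccznznznznS => ccccznznznznz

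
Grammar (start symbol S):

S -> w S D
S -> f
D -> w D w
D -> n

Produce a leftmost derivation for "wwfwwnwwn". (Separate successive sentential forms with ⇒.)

S ⇒ wSD   [S -> w S D]
wSD ⇒ wwSDD   [S -> w S D]
wwSDD ⇒ wwfDD   [S -> f]
wwfDD ⇒ wwfwDwD   [D -> w D w]
wwfwDwD ⇒ wwfwwDwwD   [D -> w D w]
wwfwwDwwD ⇒ wwfwwnwwD   [D -> n]
wwfwwnwwD ⇒ wwfwwnwwn   [D -> n]

S⇒wSD⇒wwSDD⇒wwfDD⇒wwfwDwD⇒wwfwwDwwD⇒wwfwwnwwD⇒wwfwwnwwn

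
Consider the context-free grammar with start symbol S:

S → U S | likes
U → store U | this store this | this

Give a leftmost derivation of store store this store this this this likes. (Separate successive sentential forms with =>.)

S => U S => store U S => store store U S => store store this store this S => store store this store this U S => store store this store this this S => store store this store this this U S => store store this store this this this S => store store this store this this this likes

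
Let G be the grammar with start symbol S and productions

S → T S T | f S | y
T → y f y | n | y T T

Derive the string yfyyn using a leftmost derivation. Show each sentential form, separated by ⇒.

S⇒TST⇒yfyST⇒yfyyT⇒yfyyn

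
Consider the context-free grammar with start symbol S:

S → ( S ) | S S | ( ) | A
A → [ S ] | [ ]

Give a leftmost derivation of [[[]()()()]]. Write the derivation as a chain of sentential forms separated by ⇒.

S ⇒ A   [S → A]
A ⇒ [S]   [A → [ S ]]
[S] ⇒ [A]   [S → A]
[A] ⇒ [[S]]   [A → [ S ]]
[[S]] ⇒ [[SS]]   [S → S S]
[[SS]] ⇒ [[SSS]]   [S → S S]
[[SSS]] ⇒ [[ASS]]   [S → A]
[[ASS]] ⇒ [[[]SS]]   [A → [ ]]
[[[]SS]] ⇒ [[[]SSS]]   [S → S S]
[[[]SSS]] ⇒ [[[]()SS]]   [S → ( )]
[[[]()SS]] ⇒ [[[]()()S]]   [S → ( )]
[[[]()()S]] ⇒ [[[]()()()]]   [S → ( )]

S⇒A⇒[S]⇒[A]⇒[[S]]⇒[[SS]]⇒[[SSS]]⇒[[ASS]]⇒[[[]SS]]⇒[[[]SSS]]⇒[[[]()SS]]⇒[[[]()()S]]⇒[[[]()()()]]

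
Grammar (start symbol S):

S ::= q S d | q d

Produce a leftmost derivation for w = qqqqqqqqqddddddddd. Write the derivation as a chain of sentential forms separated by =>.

S => qSd => qqSdd => qqqSddd => qqqqSdddd => qqqqqSddddd => qqqqqqSdddddd => qqqqqqqSddddddd => qqqqqqqqSdddddddd => qqqqqqqqqddddddddd

S => qSd   [S ::= q S d]
qSd => qqSdd   [S ::= q S d]
qqSdd => qqqSddd   [S ::= q S d]
qqqSddd => qqqqSdddd   [S ::= q S d]
qqqqSdddd => qqqqqSddddd   [S ::= q S d]
qqqqqSddddd => qqqqqqSdddddd   [S ::= q S d]
qqqqqqSdddddd => qqqqqqqSddddddd   [S ::= q S d]
qqqqqqqSddddddd => qqqqqqqqSdddddddd   [S ::= q S d]
qqqqqqqqSdddddddd => qqqqqqqqqddddddddd   [S ::= q d]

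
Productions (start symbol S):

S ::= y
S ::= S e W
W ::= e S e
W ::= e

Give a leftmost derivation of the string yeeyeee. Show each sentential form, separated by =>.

S=>SeW=>SeWeW=>yeWeW=>yeeSeeW=>yeeyeeW=>yeeyeee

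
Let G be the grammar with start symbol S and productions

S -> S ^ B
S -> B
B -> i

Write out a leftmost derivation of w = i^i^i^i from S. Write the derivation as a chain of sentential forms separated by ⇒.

S ⇒ S^B ⇒ S^B^B ⇒ S^B^B^B ⇒ B^B^B^B ⇒ i^B^B^B ⇒ i^i^B^B ⇒ i^i^i^B ⇒ i^i^i^i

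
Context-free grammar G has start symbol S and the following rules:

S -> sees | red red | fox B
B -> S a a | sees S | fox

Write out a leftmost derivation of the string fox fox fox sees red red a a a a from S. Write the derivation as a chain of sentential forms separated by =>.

S => fox B => fox S a a => fox fox B a a => fox fox S a a a a => fox fox fox B a a a a => fox fox fox sees S a a a a => fox fox fox sees red red a a a a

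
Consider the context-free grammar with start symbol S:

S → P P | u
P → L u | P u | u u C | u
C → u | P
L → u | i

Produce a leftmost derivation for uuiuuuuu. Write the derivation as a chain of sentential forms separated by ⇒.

S ⇒ PP ⇒ uuCP ⇒ uuPP ⇒ uuLuP ⇒ uuiuP ⇒ uuiuPu ⇒ uuiuuuCu ⇒ uuiuuuuu

S ⇒ PP   [S → P P]
PP ⇒ uuCP   [P → u u C]
uuCP ⇒ uuPP   [C → P]
uuPP ⇒ uuLuP   [P → L u]
uuLuP ⇒ uuiuP   [L → i]
uuiuP ⇒ uuiuPu   [P → P u]
uuiuPu ⇒ uuiuuuCu   [P → u u C]
uuiuuuCu ⇒ uuiuuuuu   [C → u]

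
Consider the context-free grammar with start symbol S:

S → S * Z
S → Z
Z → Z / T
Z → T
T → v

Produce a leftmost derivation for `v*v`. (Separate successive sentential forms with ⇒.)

S⇒S*Z⇒Z*Z⇒T*Z⇒v*Z⇒v*T⇒v*v

S ⇒ S*Z   [S → S * Z]
S*Z ⇒ Z*Z   [S → Z]
Z*Z ⇒ T*Z   [Z → T]
T*Z ⇒ v*Z   [T → v]
v*Z ⇒ v*T   [Z → T]
v*T ⇒ v*v   [T → v]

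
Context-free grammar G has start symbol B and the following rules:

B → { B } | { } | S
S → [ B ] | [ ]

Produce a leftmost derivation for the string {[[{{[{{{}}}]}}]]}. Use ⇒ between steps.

B ⇒ {B} ⇒ {S} ⇒ {[B]} ⇒ {[S]} ⇒ {[[B]]} ⇒ {[[{B}]]} ⇒ {[[{{B}}]]} ⇒ {[[{{S}}]]} ⇒ {[[{{[B]}}]]} ⇒ {[[{{[{B}]}}]]} ⇒ {[[{{[{{B}}]}}]]} ⇒ {[[{{[{{{}}}]}}]]}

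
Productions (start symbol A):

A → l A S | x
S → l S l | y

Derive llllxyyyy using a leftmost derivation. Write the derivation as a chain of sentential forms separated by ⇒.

A ⇒ lAS ⇒ llASS ⇒ lllASSS ⇒ llllASSSS ⇒ llllxSSSS ⇒ llllxySSS ⇒ llllxyySS ⇒ llllxyyyS ⇒ llllxyyyy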